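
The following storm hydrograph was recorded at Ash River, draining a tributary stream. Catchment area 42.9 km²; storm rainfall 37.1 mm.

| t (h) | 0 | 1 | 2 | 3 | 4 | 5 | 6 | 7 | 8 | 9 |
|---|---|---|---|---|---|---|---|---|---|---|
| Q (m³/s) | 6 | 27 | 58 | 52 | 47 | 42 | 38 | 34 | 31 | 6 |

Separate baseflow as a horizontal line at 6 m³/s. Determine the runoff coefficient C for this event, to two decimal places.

ΣQ_DR = 281.0 m³/s; V = ΣQ_DR·Δt = 1.012 × 10^6 m³.
Runoff depth d = V / A = 23.58 mm.
C = d / P = 23.58 / 37.1 = 0.64.

C ≈ 0.64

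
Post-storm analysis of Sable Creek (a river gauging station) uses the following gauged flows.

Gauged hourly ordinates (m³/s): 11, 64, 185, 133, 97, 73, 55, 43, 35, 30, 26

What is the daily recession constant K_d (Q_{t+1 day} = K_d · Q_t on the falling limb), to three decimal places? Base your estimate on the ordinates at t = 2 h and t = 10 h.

Between t = 2 h and t = 10 h the flow falls from 185 to 26 m³/s over 8×1 h = 8 h.
Per-interval ratio K = (26/185)^(1/8) = 0.7825; K_d = K^(24/1) = 0.003.

K_d ≈ 0.003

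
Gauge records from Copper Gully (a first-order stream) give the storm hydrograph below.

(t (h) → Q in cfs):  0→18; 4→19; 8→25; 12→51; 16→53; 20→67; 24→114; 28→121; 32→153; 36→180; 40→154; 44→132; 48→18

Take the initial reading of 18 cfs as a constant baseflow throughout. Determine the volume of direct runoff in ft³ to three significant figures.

V ≈ 1.25 × 10^7 ft³

Direct-runoff ordinates (Q − Q_b): 0.0, 1.0, 7.0, 33.0, 35.0, 49.0, 96.0, 103.0, 135.0, 162.0, 136.0, 114.0, 0.0 cfs.
ΣQ_DR = 871.0 cfs.
With Δt = 4 h = 14400 s, V = ΣQ_DR · Δt = 871.0 × 14400 = 1.25 × 10^7 ft³.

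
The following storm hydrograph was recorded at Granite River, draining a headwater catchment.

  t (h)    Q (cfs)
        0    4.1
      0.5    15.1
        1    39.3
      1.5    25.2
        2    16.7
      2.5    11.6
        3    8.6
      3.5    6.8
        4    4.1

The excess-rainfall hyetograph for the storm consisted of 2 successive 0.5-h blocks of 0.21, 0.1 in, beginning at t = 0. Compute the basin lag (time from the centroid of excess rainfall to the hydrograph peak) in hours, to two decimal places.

t_L ≈ 0.59 h

Centroid of excess rainfall: t_c = Σ P_i·t̄_i / ΣP_i = 0.4113 h (block centres at 0.25, 0.75 h).
Hydrograph peak occurs at t = 1 h, so basin lag t_L = 1 − 0.4113 = 0.59 h.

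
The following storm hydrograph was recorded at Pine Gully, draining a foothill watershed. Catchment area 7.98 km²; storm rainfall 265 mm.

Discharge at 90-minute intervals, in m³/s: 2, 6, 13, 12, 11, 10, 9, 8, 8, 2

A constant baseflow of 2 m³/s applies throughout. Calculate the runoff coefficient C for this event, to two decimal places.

ΣQ_DR = 61.00 m³/s; V = ΣQ_DR·Δt = 3.294 × 10^5 m³.
Runoff depth d = V / A = 41.28 mm.
C = d / P = 41.28 / 265 = 0.16.

C ≈ 0.16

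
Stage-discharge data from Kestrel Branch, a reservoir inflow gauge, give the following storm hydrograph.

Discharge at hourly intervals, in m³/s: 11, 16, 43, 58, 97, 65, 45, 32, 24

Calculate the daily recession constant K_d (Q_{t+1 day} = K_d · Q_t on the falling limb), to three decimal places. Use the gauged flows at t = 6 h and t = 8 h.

K_d ≈ 0.001

Between t = 6 h and t = 8 h the flow falls from 45 to 24 m³/s over 2×1 h = 2 h.
Per-interval ratio K = (24/45)^(1/2) = 0.7303; K_d = K^(24/1) = 0.001.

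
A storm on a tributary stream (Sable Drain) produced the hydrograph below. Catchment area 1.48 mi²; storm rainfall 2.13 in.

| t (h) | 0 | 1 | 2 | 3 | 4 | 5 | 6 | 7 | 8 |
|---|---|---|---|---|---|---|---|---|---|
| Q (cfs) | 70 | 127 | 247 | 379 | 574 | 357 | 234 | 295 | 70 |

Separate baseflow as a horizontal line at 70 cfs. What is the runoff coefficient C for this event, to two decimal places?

C ≈ 0.85

ΣQ_DR = 1723 cfs; V = ΣQ_DR·Δt = 6.203 × 10^6 ft³.
Runoff depth d = V / A = 1.804 in.
C = d / P = 1.804 / 2.13 = 0.85.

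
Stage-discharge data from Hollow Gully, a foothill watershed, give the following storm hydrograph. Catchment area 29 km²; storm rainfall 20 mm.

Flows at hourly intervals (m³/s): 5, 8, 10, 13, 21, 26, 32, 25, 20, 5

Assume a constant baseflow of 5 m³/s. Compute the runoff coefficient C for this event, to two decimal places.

C ≈ 0.71

ΣQ_DR = 115.0 m³/s; V = ΣQ_DR·Δt = 4.140 × 10^5 m³.
Runoff depth d = V / A = 14.28 mm.
C = d / P = 14.28 / 20 = 0.71.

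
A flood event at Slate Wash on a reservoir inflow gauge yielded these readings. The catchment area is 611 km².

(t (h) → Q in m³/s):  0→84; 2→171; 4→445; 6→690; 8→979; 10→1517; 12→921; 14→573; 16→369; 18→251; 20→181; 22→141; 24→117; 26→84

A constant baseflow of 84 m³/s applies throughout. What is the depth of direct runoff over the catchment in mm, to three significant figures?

Direct runoff: 0.0, 87.0, 361.0, 606.0, 895.0, 1433.0, 837.0, 489.0, 285.0, 167.0, 97.0, 57.0, 33.0, 0.0 m³/s; ΣQ_DR = 5347 m³/s.
V = ΣQ_DR · Δt = 5347 × 7200 s = 3.850 × 10^7 m³.
Over A = 611 km², depth = V / A = 63.0 mm.

d ≈ 63.0 mm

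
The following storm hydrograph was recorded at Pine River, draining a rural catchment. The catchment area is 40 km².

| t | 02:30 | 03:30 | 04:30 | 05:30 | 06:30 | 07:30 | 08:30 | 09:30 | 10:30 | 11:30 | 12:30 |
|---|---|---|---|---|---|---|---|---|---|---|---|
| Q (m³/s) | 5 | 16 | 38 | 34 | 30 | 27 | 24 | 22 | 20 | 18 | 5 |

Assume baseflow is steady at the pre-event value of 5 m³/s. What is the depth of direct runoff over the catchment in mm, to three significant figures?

Direct runoff: 0.0, 11.0, 33.0, 29.0, 25.0, 22.0, 19.0, 17.0, 15.0, 13.0, 0.0 m³/s; ΣQ_DR = 184.0 m³/s.
V = ΣQ_DR · Δt = 184.0 × 3600 s = 6.624 × 10^5 m³.
Over A = 40 km², depth = V / A = 16.6 mm.

d ≈ 16.6 mm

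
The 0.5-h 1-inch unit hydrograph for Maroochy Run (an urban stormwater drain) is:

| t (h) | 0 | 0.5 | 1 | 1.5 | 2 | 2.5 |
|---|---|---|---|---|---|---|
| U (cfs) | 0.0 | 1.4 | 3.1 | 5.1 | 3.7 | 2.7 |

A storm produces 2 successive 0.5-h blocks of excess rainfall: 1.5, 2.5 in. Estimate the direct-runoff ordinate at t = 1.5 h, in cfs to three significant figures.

Q ≈ 15.4 cfs

By discrete convolution, Q_j = Σ (P_i / 1 in) · U_{j−i}.
At t = 1.5 h (j=3): Q = (1.5/1)·5.1 + (2.5/1)·3.1 = 15.4 cfs.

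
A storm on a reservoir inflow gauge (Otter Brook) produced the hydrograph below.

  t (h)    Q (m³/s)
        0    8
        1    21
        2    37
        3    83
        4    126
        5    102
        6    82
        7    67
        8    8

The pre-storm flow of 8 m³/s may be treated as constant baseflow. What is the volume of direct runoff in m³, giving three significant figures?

Direct-runoff ordinates (Q − Q_b): 0.0, 13.0, 29.0, 75.0, 118.0, 94.0, 74.0, 59.0, 0.0 m³/s.
ΣQ_DR = 462.0 m³/s.
With Δt = 1 h = 3600 s, V = ΣQ_DR · Δt = 462.0 × 3600 = 1.66 × 10^6 m³.

V ≈ 1.66 × 10^6 m³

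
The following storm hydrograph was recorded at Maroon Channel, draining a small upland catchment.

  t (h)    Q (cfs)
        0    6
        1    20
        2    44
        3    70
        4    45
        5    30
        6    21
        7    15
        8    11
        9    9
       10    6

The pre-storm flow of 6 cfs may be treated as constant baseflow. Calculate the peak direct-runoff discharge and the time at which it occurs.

Q_p = 64.0 cfs at t = 3 h

Subtracting baseflow gives direct-runoff ordinates: 0.0, 14.0, 38.0, 64.0, 39.0, 24.0, 15.0, 9.0, 5.0, 3.0, 0.0 cfs.
The maximum is 64.0 cfs, occurring at the reading for t = 3 h.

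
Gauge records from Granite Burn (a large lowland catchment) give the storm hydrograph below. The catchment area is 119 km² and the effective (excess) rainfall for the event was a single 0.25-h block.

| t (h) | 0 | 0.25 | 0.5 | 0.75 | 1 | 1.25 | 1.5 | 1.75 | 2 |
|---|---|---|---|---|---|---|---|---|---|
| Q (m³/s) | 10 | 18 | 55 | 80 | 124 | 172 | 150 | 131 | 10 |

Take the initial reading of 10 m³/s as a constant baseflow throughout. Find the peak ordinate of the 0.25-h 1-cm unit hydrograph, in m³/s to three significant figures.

Direct runoff: 0.0, 8.0, 45.0, 70.0, 114.0, 162.0, 140.0, 121.0, 0.0 m³/s; ΣQ_DR = 660.0 m³/s, peak = 162.0 m³/s.
Runoff depth d = ΣQ_DR·Δt / A = 660.0 × 900 / (119 km²) = 4.992 mm.
The 1-cm UH is the DRH scaled by (10 mm)/d, so U_p = 162.0 × 10/4.992 = 325 m³/s.

U_p ≈ 325 m³/s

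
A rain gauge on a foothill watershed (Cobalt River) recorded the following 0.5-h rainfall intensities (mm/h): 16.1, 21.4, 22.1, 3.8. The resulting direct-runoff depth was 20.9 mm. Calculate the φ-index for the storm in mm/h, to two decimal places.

Only the 3 blocks with intensity above φ contribute runoff: 16.1, 21.4, 22.1 mm/h.
Σ(I−φ)·Δt = d  ⇒  (16.1+21.4+22.1 − 3φ)·0.5 = 20.9
φ = (59.60 − 20.9/0.5) / 3 = 5.93 mm/h.

φ ≈ 5.93 mm/h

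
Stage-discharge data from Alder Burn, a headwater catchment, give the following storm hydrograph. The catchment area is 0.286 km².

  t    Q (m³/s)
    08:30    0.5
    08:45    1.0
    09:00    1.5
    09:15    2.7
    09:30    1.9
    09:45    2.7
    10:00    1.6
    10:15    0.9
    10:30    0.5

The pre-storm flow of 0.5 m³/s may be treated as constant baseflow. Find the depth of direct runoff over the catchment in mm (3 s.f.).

Direct runoff: 0.0, 0.5, 1.0, 2.2, 1.4, 2.2, 1.1, 0.4, 0.0 m³/s; ΣQ_DR = 8.800 m³/s.
V = ΣQ_DR · Δt = 8.800 × 900 s = 7920 m³.
Over A = 0.286 km², depth = V / A = 27.7 mm.

d ≈ 27.7 mm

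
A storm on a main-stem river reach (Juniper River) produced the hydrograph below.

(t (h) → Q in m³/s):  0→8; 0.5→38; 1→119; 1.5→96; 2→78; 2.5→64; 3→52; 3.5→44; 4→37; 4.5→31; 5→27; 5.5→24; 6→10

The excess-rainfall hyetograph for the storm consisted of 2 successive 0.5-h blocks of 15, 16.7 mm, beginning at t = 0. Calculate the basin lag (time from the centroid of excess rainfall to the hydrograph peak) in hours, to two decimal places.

t_L ≈ 0.49 h

Centroid of excess rainfall: t_c = Σ P_i·t̄_i / ΣP_i = 0.5134 h (block centres at 0.25, 0.75 h).
Hydrograph peak occurs at t = 1 h, so basin lag t_L = 1 − 0.5134 = 0.49 h.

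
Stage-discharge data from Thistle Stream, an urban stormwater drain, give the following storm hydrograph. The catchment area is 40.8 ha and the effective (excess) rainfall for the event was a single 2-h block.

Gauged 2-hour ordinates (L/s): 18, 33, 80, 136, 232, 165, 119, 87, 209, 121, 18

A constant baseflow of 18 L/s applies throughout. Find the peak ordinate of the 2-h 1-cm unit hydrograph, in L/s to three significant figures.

U_p ≈ 119 L/s

Direct runoff: 0.0, 15.0, 62.0, 118.0, 214.0, 147.0, 101.0, 69.0, 191.0, 103.0, 0.0 L/s; ΣQ_DR = 1020 L/s, peak = 214.0 L/s.
Runoff depth d = ΣQ_DR·Δt / A = 1020 × 7200 / (40.8 ha) = 18.00 mm.
The 1-cm UH is the DRH scaled by (10 mm)/d, so U_p = 214.0 × 10/18.00 = 119 L/s.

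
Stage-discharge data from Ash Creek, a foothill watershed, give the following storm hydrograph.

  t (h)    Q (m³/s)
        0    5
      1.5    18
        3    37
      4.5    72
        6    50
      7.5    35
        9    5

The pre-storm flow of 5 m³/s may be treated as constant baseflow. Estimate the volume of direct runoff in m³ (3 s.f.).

Direct-runoff ordinates (Q − Q_b): 0.0, 13.0, 32.0, 67.0, 45.0, 30.0, 0.0 m³/s.
ΣQ_DR = 187.0 m³/s.
With Δt = 1.5 h = 5400 s, V = ΣQ_DR · Δt = 187.0 × 5400 = 1.01 × 10^6 m³.

V ≈ 1.01 × 10^6 m³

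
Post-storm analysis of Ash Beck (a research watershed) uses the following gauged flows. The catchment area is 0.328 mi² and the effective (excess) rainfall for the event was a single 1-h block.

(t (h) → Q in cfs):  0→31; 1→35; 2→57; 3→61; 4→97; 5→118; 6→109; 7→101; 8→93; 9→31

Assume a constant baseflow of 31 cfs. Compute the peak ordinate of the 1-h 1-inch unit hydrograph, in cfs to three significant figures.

Direct runoff: 0.0, 4.0, 26.0, 30.0, 66.0, 87.0, 78.0, 70.0, 62.0, 0.0 cfs; ΣQ_DR = 423.0 cfs, peak = 87.0 cfs.
Runoff depth d = ΣQ_DR·Δt / A = 423.0 × 3600 / (0.328 mi²) = 1.998 in.
The 1-inch UH is the DRH scaled by (1 in)/d, so U_p = 87.0 × 1/1.998 = 43.5 cfs.

U_p ≈ 43.5 cfs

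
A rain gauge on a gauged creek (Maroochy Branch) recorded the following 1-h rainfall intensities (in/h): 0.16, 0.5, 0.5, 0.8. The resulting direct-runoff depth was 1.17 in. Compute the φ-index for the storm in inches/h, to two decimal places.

Only the 3 blocks with intensity above φ contribute runoff: 0.5, 0.5, 0.8 in/h.
Σ(I−φ)·Δt = d  ⇒  (0.5+0.5+0.8 − 3φ)·1 = 1.17
φ = (1.800 − 1.17/1) / 3 = 0.21 in/h.

φ ≈ 0.21 in/h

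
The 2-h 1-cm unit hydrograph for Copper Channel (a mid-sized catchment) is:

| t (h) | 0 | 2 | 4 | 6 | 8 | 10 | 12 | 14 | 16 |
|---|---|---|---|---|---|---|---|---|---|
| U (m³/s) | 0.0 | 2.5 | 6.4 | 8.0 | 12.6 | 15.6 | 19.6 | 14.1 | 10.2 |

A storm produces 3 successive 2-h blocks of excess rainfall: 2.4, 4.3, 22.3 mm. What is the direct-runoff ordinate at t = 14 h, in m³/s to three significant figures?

By discrete convolution, Q_j = Σ (P_i / 10 mm) · U_{j−i}.
At t = 14 h (j=7): Q = (2.4/10)·14.1 + (4.3/10)·19.6 + (22.3/10)·15.6 = 46.6 m³/s.

Q ≈ 46.6 m³/s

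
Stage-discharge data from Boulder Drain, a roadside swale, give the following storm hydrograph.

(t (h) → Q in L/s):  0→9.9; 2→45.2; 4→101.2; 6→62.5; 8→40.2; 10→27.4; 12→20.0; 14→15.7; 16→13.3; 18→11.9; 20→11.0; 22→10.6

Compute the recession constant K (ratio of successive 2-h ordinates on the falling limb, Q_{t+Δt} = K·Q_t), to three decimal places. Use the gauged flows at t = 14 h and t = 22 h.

K ≈ 0.906

Using the recession-limb readings at t = 14 h and t = 22 h: Q falls from 15.7 to 10.6 L/s over 4 intervals.
K = (Q₂/Q₁)^(1/4) = (10.6/15.7)^(1/4) = 0.906.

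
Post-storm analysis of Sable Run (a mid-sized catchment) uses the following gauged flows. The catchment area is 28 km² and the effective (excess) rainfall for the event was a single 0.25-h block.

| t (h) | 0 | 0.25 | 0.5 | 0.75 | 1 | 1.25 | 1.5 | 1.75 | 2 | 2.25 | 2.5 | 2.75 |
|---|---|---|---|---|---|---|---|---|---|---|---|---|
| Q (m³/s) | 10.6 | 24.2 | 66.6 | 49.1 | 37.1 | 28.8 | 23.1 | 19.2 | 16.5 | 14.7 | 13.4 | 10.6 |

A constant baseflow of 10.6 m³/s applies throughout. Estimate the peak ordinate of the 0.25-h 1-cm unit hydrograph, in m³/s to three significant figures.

U_p ≈ 93.3 m³/s

Direct runoff: 0.0, 13.6, 56.0, 38.5, 26.5, 18.2, 12.5, 8.6, 5.9, 4.1, 2.8, 0.0 m³/s; ΣQ_DR = 186.7 m³/s, peak = 56.0 m³/s.
Runoff depth d = ΣQ_DR·Δt / A = 186.7 × 900 / (28 km²) = 6.001 mm.
The 1-cm UH is the DRH scaled by (10 mm)/d, so U_p = 56.0 × 10/6.001 = 93.3 m³/s.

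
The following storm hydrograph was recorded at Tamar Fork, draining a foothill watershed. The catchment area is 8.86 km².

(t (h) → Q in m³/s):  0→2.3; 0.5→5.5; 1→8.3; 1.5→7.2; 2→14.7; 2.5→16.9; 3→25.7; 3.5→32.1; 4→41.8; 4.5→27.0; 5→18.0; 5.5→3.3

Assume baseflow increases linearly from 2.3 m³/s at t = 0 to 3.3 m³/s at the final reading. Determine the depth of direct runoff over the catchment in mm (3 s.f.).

Direct runoff: 0.00, 3.11, 5.82, 4.63, 12.04, 14.15, 22.85, 29.16, 38.77, 23.88, 14.79, 0.00 m³/s; ΣQ_DR = 169.2 m³/s.
V = ΣQ_DR · Δt = 169.2 × 1800 s = 3.046 × 10^5 m³.
Over A = 8.86 km², depth = V / A = 34.4 mm.

d ≈ 34.4 mm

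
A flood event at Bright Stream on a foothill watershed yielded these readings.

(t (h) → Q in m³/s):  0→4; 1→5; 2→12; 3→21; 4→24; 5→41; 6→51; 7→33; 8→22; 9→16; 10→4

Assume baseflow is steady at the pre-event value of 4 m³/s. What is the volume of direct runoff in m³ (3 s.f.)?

Direct-runoff ordinates (Q − Q_b): 0.0, 1.0, 8.0, 17.0, 20.0, 37.0, 47.0, 29.0, 18.0, 12.0, 0.0 m³/s.
ΣQ_DR = 189.0 m³/s.
With Δt = 1 h = 3600 s, V = ΣQ_DR · Δt = 189.0 × 3600 = 6.80 × 10^5 m³.

V ≈ 6.80 × 10^5 m³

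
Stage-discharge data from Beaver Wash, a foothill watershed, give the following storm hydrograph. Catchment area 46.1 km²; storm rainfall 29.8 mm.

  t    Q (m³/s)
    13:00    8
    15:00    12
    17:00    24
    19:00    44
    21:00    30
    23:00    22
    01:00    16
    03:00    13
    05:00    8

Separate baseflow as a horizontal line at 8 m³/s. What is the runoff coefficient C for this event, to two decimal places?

C ≈ 0.55

ΣQ_DR = 105.0 m³/s; V = ΣQ_DR·Δt = 7.560 × 10^5 m³.
Runoff depth d = V / A = 16.40 mm.
C = d / P = 16.40 / 29.8 = 0.55.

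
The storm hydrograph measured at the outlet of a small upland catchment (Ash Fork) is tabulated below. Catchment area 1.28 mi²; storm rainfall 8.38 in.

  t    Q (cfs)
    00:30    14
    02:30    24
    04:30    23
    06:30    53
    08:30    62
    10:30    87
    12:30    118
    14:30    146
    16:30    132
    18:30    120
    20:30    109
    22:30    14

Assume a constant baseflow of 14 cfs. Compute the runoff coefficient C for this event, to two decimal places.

ΣQ_DR = 734.0 cfs; V = ΣQ_DR·Δt = 5.285 × 10^6 ft³.
Runoff depth d = V / A = 1.777 in.
C = d / P = 1.777 / 8.38 = 0.21.

C ≈ 0.21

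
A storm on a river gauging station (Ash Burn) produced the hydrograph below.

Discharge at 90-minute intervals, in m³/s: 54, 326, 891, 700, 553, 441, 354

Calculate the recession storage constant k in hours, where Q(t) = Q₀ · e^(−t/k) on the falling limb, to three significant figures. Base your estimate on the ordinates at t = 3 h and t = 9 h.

k ≈ 6.50 h

On the falling limb, Q drops from 891 to 354 m³/s between t = 3 h and t = 9 h (Δt = 6 h).
k = −Δt / ln(Q₂/Q₁) = −6 / ln(354/891) = 6.50 h.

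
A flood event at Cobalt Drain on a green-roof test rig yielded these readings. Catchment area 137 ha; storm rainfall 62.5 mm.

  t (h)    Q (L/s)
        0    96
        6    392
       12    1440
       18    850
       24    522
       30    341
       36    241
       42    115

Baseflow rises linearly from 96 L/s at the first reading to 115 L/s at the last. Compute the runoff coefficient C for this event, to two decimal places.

ΣQ_DR = 3153 L/s; V = ΣQ_DR·Δt = 6.810 × 10^7 L.
Runoff depth d = V / A = 49.71 mm.
C = d / P = 49.71 / 62.5 = 0.80.

C ≈ 0.80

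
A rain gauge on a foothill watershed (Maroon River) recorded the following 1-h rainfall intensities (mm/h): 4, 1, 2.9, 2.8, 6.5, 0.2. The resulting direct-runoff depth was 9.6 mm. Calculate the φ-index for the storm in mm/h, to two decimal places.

φ ≈ 1.65 mm/h

Only the 4 blocks with intensity above φ contribute runoff: 4, 2.9, 2.8, 6.5 mm/h.
Σ(I−φ)·Δt = d  ⇒  (4+2.9+2.8+6.5 − 4φ)·1 = 9.6
φ = (16.20 − 9.6/1) / 4 = 1.65 mm/h.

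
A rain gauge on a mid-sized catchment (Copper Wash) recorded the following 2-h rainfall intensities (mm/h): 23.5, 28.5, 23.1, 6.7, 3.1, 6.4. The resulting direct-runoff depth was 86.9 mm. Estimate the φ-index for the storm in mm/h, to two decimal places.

Only the 3 blocks with intensity above φ contribute runoff: 23.5, 28.5, 23.1 mm/h.
Σ(I−φ)·Δt = d  ⇒  (23.5+28.5+23.1 − 3φ)·2 = 86.9
φ = (75.10 − 86.9/2) / 3 = 10.55 mm/h.

φ ≈ 10.55 mm/h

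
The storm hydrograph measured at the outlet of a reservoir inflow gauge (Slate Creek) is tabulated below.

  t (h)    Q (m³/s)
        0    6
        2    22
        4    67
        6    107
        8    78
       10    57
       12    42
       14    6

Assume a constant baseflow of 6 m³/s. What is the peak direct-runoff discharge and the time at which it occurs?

Subtracting baseflow gives direct-runoff ordinates: 0.0, 16.0, 61.0, 101.0, 72.0, 51.0, 36.0, 0.0 m³/s.
The maximum is 101.0 m³/s, occurring at the reading for t = 6 h.

Q_p = 101.0 m³/s at t = 6 h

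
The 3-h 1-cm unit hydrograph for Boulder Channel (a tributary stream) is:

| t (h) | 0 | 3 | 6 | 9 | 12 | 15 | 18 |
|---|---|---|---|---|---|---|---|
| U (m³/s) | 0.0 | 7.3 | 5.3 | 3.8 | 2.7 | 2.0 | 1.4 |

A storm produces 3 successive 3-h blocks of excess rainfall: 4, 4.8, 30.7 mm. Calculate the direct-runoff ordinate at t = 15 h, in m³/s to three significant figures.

Q ≈ 13.8 m³/s

By discrete convolution, Q_j = Σ (P_i / 10 mm) · U_{j−i}.
At t = 15 h (j=5): Q = (4/10)·2.0 + (4.8/10)·2.7 + (30.7/10)·3.8 = 13.8 m³/s.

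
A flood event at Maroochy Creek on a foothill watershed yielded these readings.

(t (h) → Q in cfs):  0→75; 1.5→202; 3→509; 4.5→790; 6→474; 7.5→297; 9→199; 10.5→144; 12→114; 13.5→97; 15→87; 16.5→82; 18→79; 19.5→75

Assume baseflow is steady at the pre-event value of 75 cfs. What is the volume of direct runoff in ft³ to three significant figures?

V ≈ 1.17 × 10^7 ft³

Direct-runoff ordinates (Q − Q_b): 0.0, 127.0, 434.0, 715.0, 399.0, 222.0, 124.0, 69.0, 39.0, 22.0, 12.0, 7.0, 4.0, 0.0 cfs.
ΣQ_DR = 2174 cfs.
With Δt = 1.5 h = 5400 s, V = ΣQ_DR · Δt = 2174 × 5400 = 1.17 × 10^7 ft³.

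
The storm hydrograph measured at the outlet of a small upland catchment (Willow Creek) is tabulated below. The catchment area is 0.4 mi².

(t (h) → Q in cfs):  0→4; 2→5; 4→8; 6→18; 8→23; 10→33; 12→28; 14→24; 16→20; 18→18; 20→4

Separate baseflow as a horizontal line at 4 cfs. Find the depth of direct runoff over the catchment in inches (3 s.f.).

d ≈ 1.09 in

Direct runoff: 0.0, 1.0, 4.0, 14.0, 19.0, 29.0, 24.0, 20.0, 16.0, 14.0, 0.0 cfs; ΣQ_DR = 141.0 cfs.
V = ΣQ_DR · Δt = 141.0 × 7200 s = 1.015 × 10^6 ft³.
Over A = 0.4 mi², depth = V / A = 1.09 in.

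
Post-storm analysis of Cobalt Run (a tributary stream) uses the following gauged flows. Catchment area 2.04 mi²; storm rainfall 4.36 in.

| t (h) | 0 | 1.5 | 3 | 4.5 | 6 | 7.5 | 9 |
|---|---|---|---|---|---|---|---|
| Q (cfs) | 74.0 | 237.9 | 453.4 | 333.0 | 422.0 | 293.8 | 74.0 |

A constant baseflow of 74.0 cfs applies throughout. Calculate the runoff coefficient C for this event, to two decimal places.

C ≈ 0.36

ΣQ_DR = 1370 cfs; V = ΣQ_DR·Δt = 7.399 × 10^6 ft³.
Runoff depth d = V / A = 1.561 in.
C = d / P = 1.561 / 4.36 = 0.36.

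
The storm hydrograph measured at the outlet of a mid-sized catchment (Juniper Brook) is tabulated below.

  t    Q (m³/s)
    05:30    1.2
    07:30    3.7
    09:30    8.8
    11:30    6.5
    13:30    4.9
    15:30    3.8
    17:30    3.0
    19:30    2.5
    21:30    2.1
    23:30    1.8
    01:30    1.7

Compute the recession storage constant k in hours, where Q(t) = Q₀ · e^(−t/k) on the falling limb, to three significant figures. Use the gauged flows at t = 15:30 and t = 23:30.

k ≈ 10.7 h

On the falling limb, Q drops from 3.8 to 1.8 m³/s between t = 15:30 and t = 23:30 (Δt = 8 h).
k = −Δt / ln(Q₂/Q₁) = −8 / ln(1.8/3.8) = 10.7 h.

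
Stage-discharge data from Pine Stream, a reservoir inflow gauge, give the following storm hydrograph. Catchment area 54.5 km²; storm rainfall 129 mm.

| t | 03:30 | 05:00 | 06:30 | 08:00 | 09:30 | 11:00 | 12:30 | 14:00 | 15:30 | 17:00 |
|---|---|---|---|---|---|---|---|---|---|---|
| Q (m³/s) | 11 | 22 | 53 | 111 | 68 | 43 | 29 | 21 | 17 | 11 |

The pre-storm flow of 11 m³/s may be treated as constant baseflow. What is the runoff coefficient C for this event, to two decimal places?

C ≈ 0.21

ΣQ_DR = 276.0 m³/s; V = ΣQ_DR·Δt = 1.490 × 10^6 m³.
Runoff depth d = V / A = 27.35 mm.
C = d / P = 27.35 / 129 = 0.21.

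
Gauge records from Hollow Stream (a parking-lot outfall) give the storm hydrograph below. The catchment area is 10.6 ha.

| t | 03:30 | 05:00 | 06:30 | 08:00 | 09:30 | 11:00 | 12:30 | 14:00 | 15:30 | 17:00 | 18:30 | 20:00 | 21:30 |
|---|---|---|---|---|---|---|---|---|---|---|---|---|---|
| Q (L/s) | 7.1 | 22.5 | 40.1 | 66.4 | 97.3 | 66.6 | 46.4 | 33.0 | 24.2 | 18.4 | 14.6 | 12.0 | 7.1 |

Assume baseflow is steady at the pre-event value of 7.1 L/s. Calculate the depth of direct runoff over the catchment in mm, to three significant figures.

Direct runoff: 0.0, 15.4, 33.0, 59.3, 90.2, 59.5, 39.3, 25.9, 17.1, 11.3, 7.5, 4.9, 0.0 L/s; ΣQ_DR = 363.4 L/s.
V = ΣQ_DR · Δt = 363.4 × 5400 s = 1.962 × 10^6 L.
Over A = 10.6 ha, depth = V / A = 18.5 mm.

d ≈ 18.5 mm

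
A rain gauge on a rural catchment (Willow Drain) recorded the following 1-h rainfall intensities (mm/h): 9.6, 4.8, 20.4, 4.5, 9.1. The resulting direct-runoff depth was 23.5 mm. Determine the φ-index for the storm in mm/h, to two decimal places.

Only the 3 blocks with intensity above φ contribute runoff: 9.6, 20.4, 9.1 mm/h.
Σ(I−φ)·Δt = d  ⇒  (9.6+20.4+9.1 − 3φ)·1 = 23.5
φ = (39.10 − 23.5/1) / 3 = 5.20 mm/h.

φ ≈ 5.20 mm/h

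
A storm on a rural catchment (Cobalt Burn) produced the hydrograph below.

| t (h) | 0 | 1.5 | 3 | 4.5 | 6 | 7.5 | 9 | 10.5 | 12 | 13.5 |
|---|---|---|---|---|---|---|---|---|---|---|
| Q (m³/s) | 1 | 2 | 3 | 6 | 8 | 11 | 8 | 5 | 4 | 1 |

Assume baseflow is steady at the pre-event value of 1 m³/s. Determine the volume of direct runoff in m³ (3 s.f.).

Direct-runoff ordinates (Q − Q_b): 0.0, 1.0, 2.0, 5.0, 7.0, 10.0, 7.0, 4.0, 3.0, 0.0 m³/s.
ΣQ_DR = 39.00 m³/s.
With Δt = 1.5 h = 5400 s, V = ΣQ_DR · Δt = 39.00 × 5400 = 2.11 × 10^5 m³.

V ≈ 2.11 × 10^5 m³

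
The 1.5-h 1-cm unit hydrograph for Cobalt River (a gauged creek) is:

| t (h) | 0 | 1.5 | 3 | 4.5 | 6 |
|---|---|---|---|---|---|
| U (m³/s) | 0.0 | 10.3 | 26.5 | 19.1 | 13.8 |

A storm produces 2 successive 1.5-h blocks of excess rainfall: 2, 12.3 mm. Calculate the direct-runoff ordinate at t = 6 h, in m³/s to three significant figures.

By discrete convolution, Q_j = Σ (P_i / 10 mm) · U_{j−i}.
At t = 6 h (j=4): Q = (2/10)·13.8 + (12.3/10)·19.1 = 26.3 m³/s.

Q ≈ 26.3 m³/s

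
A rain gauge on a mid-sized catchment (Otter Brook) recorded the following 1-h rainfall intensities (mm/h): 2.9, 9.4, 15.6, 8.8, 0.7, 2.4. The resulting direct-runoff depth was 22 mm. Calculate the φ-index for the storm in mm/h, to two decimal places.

Only the 3 blocks with intensity above φ contribute runoff: 9.4, 15.6, 8.8 mm/h.
Σ(I−φ)·Δt = d  ⇒  (9.4+15.6+8.8 − 3φ)·1 = 22
φ = (33.80 − 22/1) / 3 = 3.93 mm/h.

φ ≈ 3.93 mm/h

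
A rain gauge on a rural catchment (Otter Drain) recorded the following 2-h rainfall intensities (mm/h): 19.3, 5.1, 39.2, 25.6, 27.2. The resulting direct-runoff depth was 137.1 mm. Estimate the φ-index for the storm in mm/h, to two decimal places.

φ ≈ 10.69 mm/h

Only the 4 blocks with intensity above φ contribute runoff: 19.3, 39.2, 25.6, 27.2 mm/h.
Σ(I−φ)·Δt = d  ⇒  (19.3+39.2+25.6+27.2 − 4φ)·2 = 137.1
φ = (111.3 − 137.1/2) / 4 = 10.69 mm/h.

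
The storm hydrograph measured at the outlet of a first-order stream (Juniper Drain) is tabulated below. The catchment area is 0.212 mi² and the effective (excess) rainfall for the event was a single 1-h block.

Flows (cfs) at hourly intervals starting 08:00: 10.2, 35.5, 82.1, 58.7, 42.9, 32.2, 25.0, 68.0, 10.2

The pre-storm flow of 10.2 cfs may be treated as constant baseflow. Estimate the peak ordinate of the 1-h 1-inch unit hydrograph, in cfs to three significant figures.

U_p ≈ 36.0 cfs

Direct runoff: 0.0, 25.3, 71.9, 48.5, 32.7, 22.0, 14.8, 57.8, 0.0 cfs; ΣQ_DR = 273.0 cfs, peak = 71.9 cfs.
Runoff depth d = ΣQ_DR·Δt / A = 273.0 × 3600 / (0.212 mi²) = 1.995 in.
The 1-inch UH is the DRH scaled by (1 in)/d, so U_p = 71.9 × 1/1.995 = 36.0 cfs.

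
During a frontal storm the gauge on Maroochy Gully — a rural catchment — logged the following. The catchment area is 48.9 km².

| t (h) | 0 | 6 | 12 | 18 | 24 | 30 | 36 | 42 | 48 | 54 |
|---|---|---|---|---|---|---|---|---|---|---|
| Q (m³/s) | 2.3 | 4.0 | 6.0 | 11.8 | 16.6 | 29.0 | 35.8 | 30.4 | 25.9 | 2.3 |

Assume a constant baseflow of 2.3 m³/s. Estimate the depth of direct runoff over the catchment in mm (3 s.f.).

Direct runoff: 0.0, 1.7, 3.7, 9.5, 14.3, 26.7, 33.5, 28.1, 23.6, 0.0 m³/s; ΣQ_DR = 141.1 m³/s.
V = ΣQ_DR · Δt = 141.1 × 21600 s = 3.048 × 10^6 m³.
Over A = 48.9 km², depth = V / A = 62.3 mm.

d ≈ 62.3 mm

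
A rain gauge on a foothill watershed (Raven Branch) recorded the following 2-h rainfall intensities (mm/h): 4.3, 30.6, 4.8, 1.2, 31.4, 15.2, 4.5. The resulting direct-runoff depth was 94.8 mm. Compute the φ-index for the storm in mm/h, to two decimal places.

Only the 3 blocks with intensity above φ contribute runoff: 30.6, 31.4, 15.2 mm/h.
Σ(I−φ)·Δt = d  ⇒  (30.6+31.4+15.2 − 3φ)·2 = 94.8
φ = (77.20 − 94.8/2) / 3 = 9.93 mm/h.

φ ≈ 9.93 mm/h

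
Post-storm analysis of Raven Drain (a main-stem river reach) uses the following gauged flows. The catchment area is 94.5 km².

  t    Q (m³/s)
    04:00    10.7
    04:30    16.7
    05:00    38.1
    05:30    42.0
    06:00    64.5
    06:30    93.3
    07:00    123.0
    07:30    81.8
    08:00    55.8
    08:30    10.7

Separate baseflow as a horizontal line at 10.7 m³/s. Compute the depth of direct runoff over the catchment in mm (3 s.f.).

Direct runoff: 0.0, 6.0, 27.4, 31.3, 53.8, 82.6, 112.3, 71.1, 45.1, 0.0 m³/s; ΣQ_DR = 429.6 m³/s.
V = ΣQ_DR · Δt = 429.6 × 1800 s = 7.733 × 10^5 m³.
Over A = 94.5 km², depth = V / A = 8.18 mm.

d ≈ 8.18 mm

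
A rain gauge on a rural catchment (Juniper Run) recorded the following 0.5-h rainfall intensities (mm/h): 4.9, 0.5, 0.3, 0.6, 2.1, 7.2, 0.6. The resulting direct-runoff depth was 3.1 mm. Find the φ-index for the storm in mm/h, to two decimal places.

Only the 2 blocks with intensity above φ contribute runoff: 4.9, 7.2 mm/h.
Σ(I−φ)·Δt = d  ⇒  (4.9+7.2 − 2φ)·0.5 = 3.1
φ = (12.10 − 3.1/0.5) / 2 = 2.95 mm/h.

φ ≈ 2.95 mm/h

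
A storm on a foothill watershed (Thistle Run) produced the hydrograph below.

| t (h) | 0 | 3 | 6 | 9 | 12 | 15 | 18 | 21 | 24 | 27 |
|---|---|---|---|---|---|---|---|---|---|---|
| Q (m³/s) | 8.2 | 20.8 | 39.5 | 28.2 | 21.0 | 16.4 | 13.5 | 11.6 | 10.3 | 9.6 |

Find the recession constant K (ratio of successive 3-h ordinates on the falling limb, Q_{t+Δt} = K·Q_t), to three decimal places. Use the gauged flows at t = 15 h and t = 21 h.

K ≈ 0.841

Using the recession-limb readings at t = 15 h and t = 21 h: Q falls from 16.4 to 11.6 m³/s over 2 intervals.
K = (Q₂/Q₁)^(1/2) = (11.6/16.4)^(1/2) = 0.841.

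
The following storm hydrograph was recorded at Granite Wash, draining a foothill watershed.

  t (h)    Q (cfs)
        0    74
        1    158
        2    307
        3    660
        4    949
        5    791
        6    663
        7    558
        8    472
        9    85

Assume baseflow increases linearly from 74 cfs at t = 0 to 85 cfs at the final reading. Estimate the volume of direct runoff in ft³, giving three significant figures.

V ≈ 1.41 × 10^7 ft³

Direct-runoff ordinates (Q − Q_b): 0.00, 82.78, 230.56, 582.33, 870.11, 710.89, 581.67, 475.44, 388.22, 0.00 cfs.
ΣQ_DR = 3922 cfs.
With Δt = 1 h = 3600 s, V = ΣQ_DR · Δt = 3922 × 3600 = 1.41 × 10^7 ft³.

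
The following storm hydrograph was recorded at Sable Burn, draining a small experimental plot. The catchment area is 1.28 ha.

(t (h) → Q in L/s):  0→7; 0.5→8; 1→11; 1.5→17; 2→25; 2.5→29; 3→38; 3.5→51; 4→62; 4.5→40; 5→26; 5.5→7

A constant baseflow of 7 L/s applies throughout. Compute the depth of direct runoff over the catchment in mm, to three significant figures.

d ≈ 33.3 mm

Direct runoff: 0.0, 1.0, 4.0, 10.0, 18.0, 22.0, 31.0, 44.0, 55.0, 33.0, 19.0, 0.0 L/s; ΣQ_DR = 237.0 L/s.
V = ΣQ_DR · Δt = 237.0 × 1800 s = 4.266 × 10^5 L.
Over A = 1.28 ha, depth = V / A = 33.3 mm.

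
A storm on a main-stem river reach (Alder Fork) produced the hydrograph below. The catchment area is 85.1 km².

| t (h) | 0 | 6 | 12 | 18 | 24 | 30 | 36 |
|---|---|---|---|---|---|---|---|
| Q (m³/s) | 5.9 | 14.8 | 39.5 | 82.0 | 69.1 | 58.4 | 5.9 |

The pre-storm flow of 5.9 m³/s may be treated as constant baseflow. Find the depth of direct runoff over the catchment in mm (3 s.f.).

d ≈ 59.5 mm

Direct runoff: 0.0, 8.9, 33.6, 76.1, 63.2, 52.5, 0.0 m³/s; ΣQ_DR = 234.3 m³/s.
V = ΣQ_DR · Δt = 234.3 × 21600 s = 5.061 × 10^6 m³.
Over A = 85.1 km², depth = V / A = 59.5 mm.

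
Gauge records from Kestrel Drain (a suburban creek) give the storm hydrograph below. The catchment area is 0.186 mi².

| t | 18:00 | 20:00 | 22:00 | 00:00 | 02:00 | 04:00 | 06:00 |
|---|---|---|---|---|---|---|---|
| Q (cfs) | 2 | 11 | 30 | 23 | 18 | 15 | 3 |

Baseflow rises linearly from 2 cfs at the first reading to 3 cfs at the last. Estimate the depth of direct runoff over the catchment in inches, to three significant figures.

d ≈ 1.41 in

Direct runoff: 0.00, 8.83, 27.67, 20.50, 15.33, 12.17, 0.00 cfs; ΣQ_DR = 84.50 cfs.
V = ΣQ_DR · Δt = 84.50 × 7200 s = 6.084 × 10^5 ft³.
Over A = 0.186 mi², depth = V / A = 1.41 in.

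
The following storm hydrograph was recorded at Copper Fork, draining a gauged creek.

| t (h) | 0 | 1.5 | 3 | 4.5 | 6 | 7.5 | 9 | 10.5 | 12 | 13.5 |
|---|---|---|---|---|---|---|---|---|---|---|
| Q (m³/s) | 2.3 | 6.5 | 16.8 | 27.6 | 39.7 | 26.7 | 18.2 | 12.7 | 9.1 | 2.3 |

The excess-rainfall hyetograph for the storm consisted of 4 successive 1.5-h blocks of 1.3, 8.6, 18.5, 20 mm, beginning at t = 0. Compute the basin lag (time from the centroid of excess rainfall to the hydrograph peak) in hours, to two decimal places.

Centroid of excess rainfall: t_c = Σ P_i·t̄_i / ΣP_i = 4.0227 h (block centres at 0.75, 2.25, 3.75, 5.25 h).
Hydrograph peak occurs at t = 6 h, so basin lag t_L = 6 − 4.0227 = 1.98 h.

t_L ≈ 1.98 h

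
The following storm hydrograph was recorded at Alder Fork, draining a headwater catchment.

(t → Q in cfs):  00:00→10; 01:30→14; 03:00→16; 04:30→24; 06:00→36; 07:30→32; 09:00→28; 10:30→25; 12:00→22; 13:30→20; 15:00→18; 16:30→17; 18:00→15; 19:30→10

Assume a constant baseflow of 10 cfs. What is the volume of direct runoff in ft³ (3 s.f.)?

Direct-runoff ordinates (Q − Q_b): 0.0, 4.0, 6.0, 14.0, 26.0, 22.0, 18.0, 15.0, 12.0, 10.0, 8.0, 7.0, 5.0, 0.0 cfs.
ΣQ_DR = 147.0 cfs.
With Δt = 1.5 h = 5400 s, V = ΣQ_DR · Δt = 147.0 × 5400 = 7.94 × 10^5 ft³.

V ≈ 7.94 × 10^5 ft³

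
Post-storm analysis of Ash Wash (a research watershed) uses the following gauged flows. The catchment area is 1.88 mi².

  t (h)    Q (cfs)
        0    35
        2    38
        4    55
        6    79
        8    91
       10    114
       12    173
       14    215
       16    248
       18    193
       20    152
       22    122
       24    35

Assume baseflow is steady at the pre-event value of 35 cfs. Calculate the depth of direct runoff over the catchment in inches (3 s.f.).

d ≈ 1.81 in

Direct runoff: 0.0, 3.0, 20.0, 44.0, 56.0, 79.0, 138.0, 180.0, 213.0, 158.0, 117.0, 87.0, 0.0 cfs; ΣQ_DR = 1095 cfs.
V = ΣQ_DR · Δt = 1095 × 7200 s = 7.884 × 10^6 ft³.
Over A = 1.88 mi², depth = V / A = 1.81 in.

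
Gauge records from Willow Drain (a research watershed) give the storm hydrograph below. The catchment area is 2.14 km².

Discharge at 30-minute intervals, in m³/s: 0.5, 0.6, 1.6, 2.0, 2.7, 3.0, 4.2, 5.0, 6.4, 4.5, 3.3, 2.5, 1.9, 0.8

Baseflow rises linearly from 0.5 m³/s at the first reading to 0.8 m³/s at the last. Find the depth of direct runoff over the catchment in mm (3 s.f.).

d ≈ 25.1 mm

Direct runoff: 0.00, 0.08, 1.05, 1.43, 2.11, 2.38, 3.56, 4.34, 5.72, 3.79, 2.57, 1.75, 1.12, 0.00 m³/s; ΣQ_DR = 29.90 m³/s.
V = ΣQ_DR · Δt = 29.90 × 1800 s = 53820 m³.
Over A = 2.14 km², depth = V / A = 25.1 mm.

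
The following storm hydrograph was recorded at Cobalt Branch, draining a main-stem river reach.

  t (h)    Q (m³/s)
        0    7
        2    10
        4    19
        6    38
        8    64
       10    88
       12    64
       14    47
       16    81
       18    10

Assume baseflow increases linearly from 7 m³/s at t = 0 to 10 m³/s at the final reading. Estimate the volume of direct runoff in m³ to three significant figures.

V ≈ 2.47 × 10^6 m³

Direct-runoff ordinates (Q − Q_b): 0.00, 2.67, 11.33, 30.00, 55.67, 79.33, 55.00, 37.67, 71.33, 0.00 m³/s.
ΣQ_DR = 343.0 m³/s.
With Δt = 2 h = 7200 s, V = ΣQ_DR · Δt = 343.0 × 7200 = 2.47 × 10^6 m³.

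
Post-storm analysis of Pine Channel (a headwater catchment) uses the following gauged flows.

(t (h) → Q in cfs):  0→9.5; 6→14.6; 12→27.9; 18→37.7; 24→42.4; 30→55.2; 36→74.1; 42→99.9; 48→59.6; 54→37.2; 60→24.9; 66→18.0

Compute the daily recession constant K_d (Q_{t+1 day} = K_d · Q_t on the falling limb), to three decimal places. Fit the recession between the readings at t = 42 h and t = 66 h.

K_d ≈ 0.180

Between t = 42 h and t = 66 h the flow falls from 99.9 to 18.0 cfs over 4×6 h = 24 h.
Per-interval ratio K = (18.0/99.9)^(1/4) = 0.6515; K_d = K^(24/6) = 0.180.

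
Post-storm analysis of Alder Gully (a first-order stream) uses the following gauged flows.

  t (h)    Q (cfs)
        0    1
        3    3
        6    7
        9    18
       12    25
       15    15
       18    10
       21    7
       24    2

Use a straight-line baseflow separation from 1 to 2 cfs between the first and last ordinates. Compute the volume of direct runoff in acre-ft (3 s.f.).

V ≈ 18.5 acre-ft

Direct-runoff ordinates (Q − Q_b): 0.00, 1.88, 5.75, 16.62, 23.50, 13.38, 8.25, 5.12, 0.00 cfs.
ΣQ_DR = 74.50 cfs.
With Δt = 3 h = 10800 s, V = ΣQ_DR · Δt = 74.50 × 10800 = 8.05 × 10^5 ft³ = 18.5 acre-ft.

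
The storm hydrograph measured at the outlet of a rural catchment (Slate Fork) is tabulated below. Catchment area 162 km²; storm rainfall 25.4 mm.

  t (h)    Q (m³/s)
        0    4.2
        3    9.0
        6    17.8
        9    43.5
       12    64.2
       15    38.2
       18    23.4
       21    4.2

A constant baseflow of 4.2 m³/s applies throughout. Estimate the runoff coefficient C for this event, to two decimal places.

C ≈ 0.45

ΣQ_DR = 170.9 m³/s; V = ΣQ_DR·Δt = 1.846 × 10^6 m³.
Runoff depth d = V / A = 11.39 mm.
C = d / P = 11.39 / 25.4 = 0.45.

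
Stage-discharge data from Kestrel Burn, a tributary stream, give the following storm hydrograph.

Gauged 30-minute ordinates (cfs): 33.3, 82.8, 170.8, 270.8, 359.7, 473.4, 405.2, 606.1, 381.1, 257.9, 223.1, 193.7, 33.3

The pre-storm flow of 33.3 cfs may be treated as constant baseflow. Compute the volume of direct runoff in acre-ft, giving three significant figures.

V ≈ 126 acre-ft

Direct-runoff ordinates (Q − Q_b): 0.0, 49.5, 137.5, 237.5, 326.4, 440.1, 371.9, 572.8, 347.8, 224.6, 189.8, 160.4, 0.0 cfs.
ΣQ_DR = 3058 cfs.
With Δt = 0.5 h = 1800 s, V = ΣQ_DR · Δt = 3058 × 1800 = 5.50 × 10^6 ft³ = 126 acre-ft.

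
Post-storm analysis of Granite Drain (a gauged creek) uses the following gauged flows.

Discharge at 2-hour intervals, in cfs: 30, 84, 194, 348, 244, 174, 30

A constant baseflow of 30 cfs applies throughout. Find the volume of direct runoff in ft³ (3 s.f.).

V ≈ 6.44 × 10^6 ft³

Direct-runoff ordinates (Q − Q_b): 0.0, 54.0, 164.0, 318.0, 214.0, 144.0, 0.0 cfs.
ΣQ_DR = 894.0 cfs.
With Δt = 2 h = 7200 s, V = ΣQ_DR · Δt = 894.0 × 7200 = 6.44 × 10^6 ft³.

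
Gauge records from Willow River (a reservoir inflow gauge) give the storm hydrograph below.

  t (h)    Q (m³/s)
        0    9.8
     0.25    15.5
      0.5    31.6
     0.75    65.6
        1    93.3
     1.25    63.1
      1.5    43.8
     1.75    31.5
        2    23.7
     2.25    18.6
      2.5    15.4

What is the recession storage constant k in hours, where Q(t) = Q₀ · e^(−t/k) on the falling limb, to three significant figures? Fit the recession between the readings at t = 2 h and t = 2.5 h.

k ≈ 1.16 h

On the falling limb, Q drops from 23.7 to 15.4 m³/s between t = 2 h and t = 2.5 h (Δt = 0.5 h).
k = −Δt / ln(Q₂/Q₁) = −0.5 / ln(15.4/23.7) = 1.16 h.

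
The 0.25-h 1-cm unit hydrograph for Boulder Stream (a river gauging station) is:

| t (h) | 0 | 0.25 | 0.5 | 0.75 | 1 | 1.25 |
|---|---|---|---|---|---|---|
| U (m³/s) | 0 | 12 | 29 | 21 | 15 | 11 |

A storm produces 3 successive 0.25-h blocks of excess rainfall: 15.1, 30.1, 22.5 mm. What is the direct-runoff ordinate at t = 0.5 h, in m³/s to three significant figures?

Q ≈ 79.9 m³/s

By discrete convolution, Q_j = Σ (P_i / 10 mm) · U_{j−i}.
At t = 0.5 h (j=2): Q = (15.1/10)·29 + (30.1/10)·12 + (22.5/10)·0 = 79.9 m³/s.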